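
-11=-11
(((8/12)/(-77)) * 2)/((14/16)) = -32/1617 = -0.02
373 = 373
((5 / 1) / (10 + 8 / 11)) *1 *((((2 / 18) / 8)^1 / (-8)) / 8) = -55 / 543744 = -0.00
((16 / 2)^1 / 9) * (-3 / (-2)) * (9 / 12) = 1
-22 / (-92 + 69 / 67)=1474 / 6095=0.24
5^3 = 125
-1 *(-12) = 12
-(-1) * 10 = 10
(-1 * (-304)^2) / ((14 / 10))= -462080 / 7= -66011.43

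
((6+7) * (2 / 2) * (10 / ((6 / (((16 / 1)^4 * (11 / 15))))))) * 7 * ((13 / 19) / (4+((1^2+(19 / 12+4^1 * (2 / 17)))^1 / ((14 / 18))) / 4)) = 231967031296 / 231705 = 1001130.88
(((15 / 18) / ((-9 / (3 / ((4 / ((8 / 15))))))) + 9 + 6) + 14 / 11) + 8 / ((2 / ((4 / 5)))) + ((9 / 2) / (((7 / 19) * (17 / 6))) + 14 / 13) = 57026989 / 2297295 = 24.82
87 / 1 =87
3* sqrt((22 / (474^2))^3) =11* sqrt(22) / 17749404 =0.00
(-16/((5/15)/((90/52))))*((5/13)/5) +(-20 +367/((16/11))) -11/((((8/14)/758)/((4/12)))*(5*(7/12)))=-19491487/13520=-1441.68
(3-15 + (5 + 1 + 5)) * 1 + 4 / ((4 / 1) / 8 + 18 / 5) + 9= 368 / 41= 8.98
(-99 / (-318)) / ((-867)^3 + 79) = -33 / 69081714104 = -0.00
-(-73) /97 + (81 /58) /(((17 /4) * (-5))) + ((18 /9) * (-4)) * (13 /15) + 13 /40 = -33980509 /5738520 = -5.92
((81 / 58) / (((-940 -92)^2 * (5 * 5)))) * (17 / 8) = 0.00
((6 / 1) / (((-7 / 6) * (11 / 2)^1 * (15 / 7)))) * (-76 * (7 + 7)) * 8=204288 / 55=3714.33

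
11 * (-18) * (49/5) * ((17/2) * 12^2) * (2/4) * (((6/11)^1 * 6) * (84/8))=-204038352/5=-40807670.40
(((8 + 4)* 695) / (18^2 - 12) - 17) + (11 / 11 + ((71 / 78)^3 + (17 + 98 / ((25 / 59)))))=3081799739 / 11863800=259.76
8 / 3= 2.67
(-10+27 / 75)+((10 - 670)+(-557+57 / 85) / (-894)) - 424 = -207646039 / 189975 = -1093.02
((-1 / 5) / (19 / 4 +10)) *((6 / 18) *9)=-12 / 295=-0.04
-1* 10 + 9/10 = -91/10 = -9.10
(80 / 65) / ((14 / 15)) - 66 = -5886 / 91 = -64.68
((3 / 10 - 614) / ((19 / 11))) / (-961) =3553 / 9610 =0.37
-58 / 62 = -29 / 31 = -0.94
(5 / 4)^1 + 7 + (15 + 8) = 31.25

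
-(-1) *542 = 542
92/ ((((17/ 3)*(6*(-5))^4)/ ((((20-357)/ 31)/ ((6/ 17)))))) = -7751/ 12555000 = -0.00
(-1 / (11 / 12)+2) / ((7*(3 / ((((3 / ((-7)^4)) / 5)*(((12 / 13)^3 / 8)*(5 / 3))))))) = 720 / 406174769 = 0.00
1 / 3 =0.33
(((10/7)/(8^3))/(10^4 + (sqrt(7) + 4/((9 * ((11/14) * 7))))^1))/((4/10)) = 306283725/439091865612736-245025 * sqrt(7)/3512734924901888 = 0.00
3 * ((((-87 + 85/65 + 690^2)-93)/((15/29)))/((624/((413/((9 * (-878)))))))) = -74101423529/320505120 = -231.20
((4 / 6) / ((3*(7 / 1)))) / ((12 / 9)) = 1 / 42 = 0.02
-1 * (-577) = 577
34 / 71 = 0.48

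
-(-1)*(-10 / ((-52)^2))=-5 / 1352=-0.00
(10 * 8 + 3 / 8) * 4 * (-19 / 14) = -12217 / 28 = -436.32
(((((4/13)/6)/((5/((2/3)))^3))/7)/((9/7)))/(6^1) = 8/3553875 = 0.00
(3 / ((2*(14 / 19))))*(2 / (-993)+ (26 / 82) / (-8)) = -257735 / 3039904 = -0.08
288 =288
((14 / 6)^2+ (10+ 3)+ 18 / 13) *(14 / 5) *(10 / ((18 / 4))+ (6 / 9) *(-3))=12992 / 1053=12.34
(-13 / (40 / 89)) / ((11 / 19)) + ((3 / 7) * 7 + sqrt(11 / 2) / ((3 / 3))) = -20663 / 440 + sqrt(22) / 2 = -44.62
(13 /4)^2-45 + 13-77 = -98.44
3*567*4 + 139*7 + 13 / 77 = 598842 / 77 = 7777.17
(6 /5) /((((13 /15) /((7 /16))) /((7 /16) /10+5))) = 50841 /16640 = 3.06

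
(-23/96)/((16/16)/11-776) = 0.00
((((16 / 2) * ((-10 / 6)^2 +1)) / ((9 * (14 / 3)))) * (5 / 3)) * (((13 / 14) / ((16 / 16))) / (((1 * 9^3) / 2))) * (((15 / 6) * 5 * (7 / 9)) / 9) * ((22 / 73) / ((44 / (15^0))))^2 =27625 / 178419092607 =0.00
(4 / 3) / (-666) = -2 / 999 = -0.00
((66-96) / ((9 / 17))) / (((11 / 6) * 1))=-30.91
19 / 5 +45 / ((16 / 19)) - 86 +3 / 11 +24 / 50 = -123243 / 4400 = -28.01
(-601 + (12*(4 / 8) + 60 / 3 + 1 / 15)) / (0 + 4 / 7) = -15092 / 15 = -1006.13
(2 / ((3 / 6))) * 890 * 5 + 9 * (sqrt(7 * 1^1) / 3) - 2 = 3 * sqrt(7) + 17798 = 17805.94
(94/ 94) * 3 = 3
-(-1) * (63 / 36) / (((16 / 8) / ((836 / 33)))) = 22.17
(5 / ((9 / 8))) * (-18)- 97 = -177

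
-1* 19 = -19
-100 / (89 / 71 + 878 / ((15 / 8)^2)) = -0.40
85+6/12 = 171/2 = 85.50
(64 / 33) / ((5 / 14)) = 896 / 165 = 5.43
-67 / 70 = -0.96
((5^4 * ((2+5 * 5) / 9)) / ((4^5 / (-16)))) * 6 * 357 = -2008125 / 32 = -62753.91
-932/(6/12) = -1864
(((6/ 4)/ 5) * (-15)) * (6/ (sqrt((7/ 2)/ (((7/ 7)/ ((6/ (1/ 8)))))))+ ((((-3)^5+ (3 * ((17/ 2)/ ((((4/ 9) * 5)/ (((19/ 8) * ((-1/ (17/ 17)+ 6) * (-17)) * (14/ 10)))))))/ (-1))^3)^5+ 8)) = -4881751269334877369015876622588615138535303182124506915734019905745738502245536101369373391/ 75557863725914323419136000000000000000 - 9 * sqrt(42)/ 28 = -64609440084799107981253090000000000000000000000000000.00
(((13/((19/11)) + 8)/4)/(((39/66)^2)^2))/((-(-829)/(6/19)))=0.01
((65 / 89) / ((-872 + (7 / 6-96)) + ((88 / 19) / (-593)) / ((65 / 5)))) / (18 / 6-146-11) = 28561845 / 5822848809547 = 0.00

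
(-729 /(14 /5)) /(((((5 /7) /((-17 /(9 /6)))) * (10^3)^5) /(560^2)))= 202419 /156250000000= 0.00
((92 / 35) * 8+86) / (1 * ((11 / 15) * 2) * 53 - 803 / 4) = -44952 / 51667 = -0.87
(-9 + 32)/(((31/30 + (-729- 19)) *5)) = -138/22409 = -0.01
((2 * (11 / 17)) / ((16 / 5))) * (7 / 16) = 385 / 2176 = 0.18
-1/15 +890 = 13349/15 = 889.93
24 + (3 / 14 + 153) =2481 / 14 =177.21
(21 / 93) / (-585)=-7 / 18135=-0.00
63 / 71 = 0.89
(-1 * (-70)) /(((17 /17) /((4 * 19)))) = 5320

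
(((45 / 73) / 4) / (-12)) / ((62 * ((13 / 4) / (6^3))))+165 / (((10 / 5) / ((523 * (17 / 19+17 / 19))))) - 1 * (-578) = 43481186048 / 558961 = 77789.30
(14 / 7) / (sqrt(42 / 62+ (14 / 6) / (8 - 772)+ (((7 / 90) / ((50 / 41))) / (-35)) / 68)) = 600 * sqrt(614905534168523) / 6108919739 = 2.44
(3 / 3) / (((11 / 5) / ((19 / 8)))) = 95 / 88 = 1.08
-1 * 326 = -326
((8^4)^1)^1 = 4096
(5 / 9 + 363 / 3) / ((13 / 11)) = 12034 / 117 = 102.85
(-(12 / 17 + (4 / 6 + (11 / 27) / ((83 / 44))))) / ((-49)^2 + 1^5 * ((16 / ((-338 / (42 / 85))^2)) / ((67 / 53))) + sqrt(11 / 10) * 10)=-1633803933428731306612156150 / 2469391939244362212275922644859 + 680468102883327682153750 * sqrt(110) / 2469391939244362212275922644859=-0.00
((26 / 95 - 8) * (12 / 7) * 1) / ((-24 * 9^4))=367 / 4363065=0.00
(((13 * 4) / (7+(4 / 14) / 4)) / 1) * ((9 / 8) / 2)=91 / 22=4.14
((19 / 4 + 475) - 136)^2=1890625 / 16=118164.06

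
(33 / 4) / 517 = 3 / 188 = 0.02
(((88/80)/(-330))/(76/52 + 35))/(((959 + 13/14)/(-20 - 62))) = 3731/477756450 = 0.00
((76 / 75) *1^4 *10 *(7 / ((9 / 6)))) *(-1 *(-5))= 2128 / 9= 236.44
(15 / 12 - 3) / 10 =-7 / 40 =-0.18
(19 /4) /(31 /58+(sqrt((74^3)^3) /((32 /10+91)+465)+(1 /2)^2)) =-24498942741 /1399012136541998784719+1674648465174480 * sqrt(74) /1399012136541998784719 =0.00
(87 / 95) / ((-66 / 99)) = -261 / 190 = -1.37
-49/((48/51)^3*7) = -34391/4096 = -8.40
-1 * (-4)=4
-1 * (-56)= 56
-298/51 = -5.84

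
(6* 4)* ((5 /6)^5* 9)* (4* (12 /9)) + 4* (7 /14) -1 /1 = 12527 /27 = 463.96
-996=-996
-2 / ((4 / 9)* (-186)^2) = -1 / 7688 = -0.00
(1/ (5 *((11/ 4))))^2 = 16/ 3025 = 0.01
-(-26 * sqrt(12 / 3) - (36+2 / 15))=88.13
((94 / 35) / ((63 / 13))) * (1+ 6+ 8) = 1222 / 147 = 8.31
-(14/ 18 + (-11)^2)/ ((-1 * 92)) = 274/ 207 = 1.32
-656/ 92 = -164/ 23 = -7.13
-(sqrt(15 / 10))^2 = -3 / 2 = -1.50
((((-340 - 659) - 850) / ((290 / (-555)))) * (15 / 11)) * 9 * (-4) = -55414530 / 319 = -173713.26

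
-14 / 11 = -1.27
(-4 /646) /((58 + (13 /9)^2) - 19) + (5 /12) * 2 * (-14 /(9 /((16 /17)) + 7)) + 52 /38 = 56732849 /85458048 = 0.66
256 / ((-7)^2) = 256 / 49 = 5.22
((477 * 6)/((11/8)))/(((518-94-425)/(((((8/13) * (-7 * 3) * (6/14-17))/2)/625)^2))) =-44364754944/726171875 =-61.09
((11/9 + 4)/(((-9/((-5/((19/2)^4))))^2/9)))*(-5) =-1504000/1375668606321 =-0.00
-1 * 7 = -7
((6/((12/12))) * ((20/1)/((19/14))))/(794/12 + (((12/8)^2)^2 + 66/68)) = 274176/223877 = 1.22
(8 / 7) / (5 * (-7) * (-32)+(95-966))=8 / 1743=0.00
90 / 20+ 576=1161 / 2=580.50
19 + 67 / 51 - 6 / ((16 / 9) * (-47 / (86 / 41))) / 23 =183725435 / 9041484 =20.32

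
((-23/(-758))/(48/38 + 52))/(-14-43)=-1/100056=-0.00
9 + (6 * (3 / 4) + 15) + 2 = 61 / 2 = 30.50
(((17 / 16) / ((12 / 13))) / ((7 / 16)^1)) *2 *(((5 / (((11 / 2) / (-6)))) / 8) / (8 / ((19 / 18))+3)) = -20995 / 61908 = -0.34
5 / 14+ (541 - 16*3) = 6907 / 14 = 493.36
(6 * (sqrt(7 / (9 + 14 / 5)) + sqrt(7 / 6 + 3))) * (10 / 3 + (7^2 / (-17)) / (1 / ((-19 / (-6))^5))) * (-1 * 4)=120888211 * sqrt(2065) / 324972 + 604441055 * sqrt(6) / 33048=61704.99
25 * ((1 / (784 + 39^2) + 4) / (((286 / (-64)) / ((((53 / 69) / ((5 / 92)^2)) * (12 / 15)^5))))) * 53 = -312339934478336 / 3090140625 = -101076.28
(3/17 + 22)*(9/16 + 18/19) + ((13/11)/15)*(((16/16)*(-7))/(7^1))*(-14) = 1734863/50160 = 34.59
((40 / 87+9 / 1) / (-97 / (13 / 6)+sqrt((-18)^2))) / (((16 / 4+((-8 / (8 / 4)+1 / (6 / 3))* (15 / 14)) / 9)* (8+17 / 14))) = -149786 / 13995081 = -0.01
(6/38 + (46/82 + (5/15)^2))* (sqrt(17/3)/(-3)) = -5819* sqrt(51)/63099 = -0.66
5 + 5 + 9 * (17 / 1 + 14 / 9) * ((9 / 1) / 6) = 521 / 2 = 260.50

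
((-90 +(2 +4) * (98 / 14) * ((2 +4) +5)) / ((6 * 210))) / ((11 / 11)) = 31 / 105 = 0.30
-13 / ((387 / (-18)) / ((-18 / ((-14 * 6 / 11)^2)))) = -1573 / 8428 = -0.19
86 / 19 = 4.53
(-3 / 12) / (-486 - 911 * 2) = 1 / 9232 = 0.00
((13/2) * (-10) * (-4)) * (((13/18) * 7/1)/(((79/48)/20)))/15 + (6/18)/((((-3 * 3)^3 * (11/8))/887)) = 2023221176/1900503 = 1064.57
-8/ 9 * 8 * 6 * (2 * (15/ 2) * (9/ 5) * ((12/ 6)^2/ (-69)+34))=-899328/ 23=-39101.22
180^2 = 32400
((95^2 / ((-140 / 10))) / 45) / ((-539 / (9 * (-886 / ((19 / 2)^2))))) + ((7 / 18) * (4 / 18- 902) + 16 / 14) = -107544226 / 305613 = -351.90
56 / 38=28 / 19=1.47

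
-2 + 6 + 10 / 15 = 14 / 3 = 4.67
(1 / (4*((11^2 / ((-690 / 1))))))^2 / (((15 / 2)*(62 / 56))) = 111090 / 453871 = 0.24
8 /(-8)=-1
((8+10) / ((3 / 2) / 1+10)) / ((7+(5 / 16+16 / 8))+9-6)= 576 / 4531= 0.13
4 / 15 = 0.27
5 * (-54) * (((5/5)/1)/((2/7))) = -945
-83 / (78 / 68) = -2822 / 39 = -72.36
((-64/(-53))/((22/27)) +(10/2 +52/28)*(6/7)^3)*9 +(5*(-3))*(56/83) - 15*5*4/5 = -2081838084/116181989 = -17.92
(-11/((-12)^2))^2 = 121/20736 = 0.01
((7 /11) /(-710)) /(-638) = 7 /4982780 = 0.00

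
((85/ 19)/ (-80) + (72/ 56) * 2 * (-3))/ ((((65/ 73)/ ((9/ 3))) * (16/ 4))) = -724233/ 110656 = -6.54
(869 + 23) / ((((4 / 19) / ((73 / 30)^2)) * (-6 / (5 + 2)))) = -158052811 / 5400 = -29269.04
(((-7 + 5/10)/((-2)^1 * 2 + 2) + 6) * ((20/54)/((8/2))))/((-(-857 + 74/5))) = 925/909576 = 0.00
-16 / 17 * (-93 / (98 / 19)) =14136 / 833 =16.97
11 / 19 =0.58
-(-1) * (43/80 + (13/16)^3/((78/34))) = 47389/61440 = 0.77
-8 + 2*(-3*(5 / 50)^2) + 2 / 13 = -5139 / 650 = -7.91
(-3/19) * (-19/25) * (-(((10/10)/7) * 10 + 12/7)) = -66/175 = -0.38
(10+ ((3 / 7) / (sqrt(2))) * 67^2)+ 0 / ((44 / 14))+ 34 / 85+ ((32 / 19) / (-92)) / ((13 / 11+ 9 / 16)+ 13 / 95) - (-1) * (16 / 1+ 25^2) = 2356140483 / 3617095+ 13467 * sqrt(2) / 14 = 2011.76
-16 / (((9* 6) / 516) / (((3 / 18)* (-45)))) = 3440 / 3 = 1146.67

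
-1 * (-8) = 8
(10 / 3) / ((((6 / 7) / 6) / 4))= 280 / 3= 93.33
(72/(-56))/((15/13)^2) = -169/175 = -0.97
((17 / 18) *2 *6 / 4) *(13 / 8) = 221 / 48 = 4.60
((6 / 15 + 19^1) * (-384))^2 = 1387413504 / 25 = 55496540.16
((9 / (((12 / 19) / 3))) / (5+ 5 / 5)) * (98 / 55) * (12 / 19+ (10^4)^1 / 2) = 3491691 / 55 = 63485.29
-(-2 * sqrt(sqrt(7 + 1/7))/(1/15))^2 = -4500 * sqrt(14)/7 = -2405.35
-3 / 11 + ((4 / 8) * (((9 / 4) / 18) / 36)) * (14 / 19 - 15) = -35813 / 120384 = -0.30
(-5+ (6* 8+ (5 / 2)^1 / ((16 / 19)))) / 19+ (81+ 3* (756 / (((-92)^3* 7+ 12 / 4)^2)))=1506930587587365655 / 18064508315469152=83.42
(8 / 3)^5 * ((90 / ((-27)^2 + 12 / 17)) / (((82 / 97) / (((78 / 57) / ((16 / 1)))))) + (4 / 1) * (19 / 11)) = 1607274844160 / 1722034809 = 933.36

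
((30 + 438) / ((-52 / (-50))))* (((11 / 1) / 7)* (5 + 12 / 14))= 202950 / 49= 4141.84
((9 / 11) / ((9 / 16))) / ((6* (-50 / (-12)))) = 16 / 275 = 0.06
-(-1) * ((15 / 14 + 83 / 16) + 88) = 10557 / 112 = 94.26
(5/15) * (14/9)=14/27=0.52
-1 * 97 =-97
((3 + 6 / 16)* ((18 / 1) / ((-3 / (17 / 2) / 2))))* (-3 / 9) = 459 / 4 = 114.75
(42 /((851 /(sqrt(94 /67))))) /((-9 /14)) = -196 * sqrt(6298) /171051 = -0.09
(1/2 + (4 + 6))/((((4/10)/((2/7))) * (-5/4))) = -6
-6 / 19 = -0.32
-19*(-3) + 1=58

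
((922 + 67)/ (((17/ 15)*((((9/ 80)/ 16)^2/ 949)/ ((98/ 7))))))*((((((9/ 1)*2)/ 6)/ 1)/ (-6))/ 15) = -10764168396800/ 1377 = -7817115756.57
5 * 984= 4920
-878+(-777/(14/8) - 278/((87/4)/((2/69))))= -7938190/6003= -1322.37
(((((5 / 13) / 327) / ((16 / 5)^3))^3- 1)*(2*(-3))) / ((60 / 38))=100301345689789278682109 / 26395090970998399303680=3.80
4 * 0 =0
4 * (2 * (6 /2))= 24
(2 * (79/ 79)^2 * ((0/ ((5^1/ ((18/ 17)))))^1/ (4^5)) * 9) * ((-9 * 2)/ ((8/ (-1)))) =0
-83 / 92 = -0.90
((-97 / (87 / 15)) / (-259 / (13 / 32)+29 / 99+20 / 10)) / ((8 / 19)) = 11859705 / 189674152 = 0.06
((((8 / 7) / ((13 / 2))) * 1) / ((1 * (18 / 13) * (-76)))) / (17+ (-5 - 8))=-1 / 2394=-0.00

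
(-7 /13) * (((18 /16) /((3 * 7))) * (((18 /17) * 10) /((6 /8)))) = -90 /221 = -0.41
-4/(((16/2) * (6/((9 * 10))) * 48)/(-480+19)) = 2305/32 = 72.03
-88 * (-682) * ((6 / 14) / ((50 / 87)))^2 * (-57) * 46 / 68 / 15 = -85791.54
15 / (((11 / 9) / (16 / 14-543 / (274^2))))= 80568945 / 5780852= 13.94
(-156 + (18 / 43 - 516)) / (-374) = 1.80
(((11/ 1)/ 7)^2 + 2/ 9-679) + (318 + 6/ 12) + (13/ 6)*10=-296477/ 882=-336.14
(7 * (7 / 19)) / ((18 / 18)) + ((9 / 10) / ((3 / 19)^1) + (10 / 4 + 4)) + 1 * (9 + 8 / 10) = 467 / 19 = 24.58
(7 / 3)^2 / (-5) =-49 / 45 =-1.09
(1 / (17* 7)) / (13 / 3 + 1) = 0.00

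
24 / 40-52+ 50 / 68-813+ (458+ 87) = -54173 / 170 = -318.66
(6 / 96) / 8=1 / 128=0.01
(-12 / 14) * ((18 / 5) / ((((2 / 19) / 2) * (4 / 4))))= -2052 / 35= -58.63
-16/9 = -1.78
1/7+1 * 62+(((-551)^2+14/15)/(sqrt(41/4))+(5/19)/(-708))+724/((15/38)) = 297601527/156940+9108058 * sqrt(41)/615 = 96725.59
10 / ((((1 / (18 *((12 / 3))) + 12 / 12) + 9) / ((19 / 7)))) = 13680 / 5047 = 2.71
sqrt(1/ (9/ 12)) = 2*sqrt(3)/ 3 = 1.15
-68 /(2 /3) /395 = -102 /395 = -0.26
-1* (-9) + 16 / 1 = 25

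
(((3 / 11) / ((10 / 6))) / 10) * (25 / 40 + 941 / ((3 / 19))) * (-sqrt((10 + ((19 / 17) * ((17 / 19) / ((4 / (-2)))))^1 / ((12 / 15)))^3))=-6437115 * sqrt(6) / 5632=-2799.65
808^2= 652864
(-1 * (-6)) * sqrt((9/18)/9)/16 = sqrt(2)/16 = 0.09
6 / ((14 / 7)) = 3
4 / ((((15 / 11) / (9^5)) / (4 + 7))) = 9526572 / 5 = 1905314.40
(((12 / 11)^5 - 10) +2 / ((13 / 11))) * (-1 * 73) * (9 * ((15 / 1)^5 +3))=7063932083319432 / 2093663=3373958503.98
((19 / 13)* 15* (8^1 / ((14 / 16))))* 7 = 18240 / 13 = 1403.08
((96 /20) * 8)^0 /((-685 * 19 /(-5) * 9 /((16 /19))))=16 /445113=0.00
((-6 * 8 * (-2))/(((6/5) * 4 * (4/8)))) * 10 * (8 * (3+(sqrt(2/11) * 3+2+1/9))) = 9600 * sqrt(22)/11+147200/9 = 20449.01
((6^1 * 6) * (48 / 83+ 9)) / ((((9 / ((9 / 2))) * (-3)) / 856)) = -4083120 / 83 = -49194.22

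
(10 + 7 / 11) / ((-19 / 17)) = -1989 / 209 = -9.52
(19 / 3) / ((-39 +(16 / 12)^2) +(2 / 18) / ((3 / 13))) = -171 / 992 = -0.17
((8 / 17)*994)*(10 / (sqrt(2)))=39760*sqrt(2) / 17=3307.60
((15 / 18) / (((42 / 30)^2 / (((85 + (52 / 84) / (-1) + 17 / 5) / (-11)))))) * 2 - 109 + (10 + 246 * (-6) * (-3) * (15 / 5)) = 447492620 / 33957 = 13178.21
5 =5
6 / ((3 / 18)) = 36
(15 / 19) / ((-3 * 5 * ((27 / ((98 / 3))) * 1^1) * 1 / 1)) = -98 / 1539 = -0.06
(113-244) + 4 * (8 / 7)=-885 / 7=-126.43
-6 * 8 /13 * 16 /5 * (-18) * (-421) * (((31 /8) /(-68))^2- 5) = 447394.17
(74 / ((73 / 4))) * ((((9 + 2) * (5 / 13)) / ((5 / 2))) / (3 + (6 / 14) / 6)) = 91168 / 40807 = 2.23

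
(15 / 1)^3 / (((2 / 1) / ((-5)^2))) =84375 / 2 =42187.50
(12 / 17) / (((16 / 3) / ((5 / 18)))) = 5 / 136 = 0.04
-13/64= -0.20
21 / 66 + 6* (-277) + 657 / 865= -31607351 / 19030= -1660.92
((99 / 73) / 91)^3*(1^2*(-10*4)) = -38811960 / 293151929707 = -0.00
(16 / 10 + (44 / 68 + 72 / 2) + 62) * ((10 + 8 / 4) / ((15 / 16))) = 545344 / 425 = 1283.16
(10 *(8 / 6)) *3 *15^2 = 9000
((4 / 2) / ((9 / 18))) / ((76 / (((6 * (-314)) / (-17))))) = 1884 / 323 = 5.83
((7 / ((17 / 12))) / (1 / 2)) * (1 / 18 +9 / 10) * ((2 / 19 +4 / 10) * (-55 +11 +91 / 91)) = -1656704 / 8075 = -205.16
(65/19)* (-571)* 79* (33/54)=-32252935/342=-94306.83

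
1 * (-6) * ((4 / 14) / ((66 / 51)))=-102 / 77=-1.32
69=69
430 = 430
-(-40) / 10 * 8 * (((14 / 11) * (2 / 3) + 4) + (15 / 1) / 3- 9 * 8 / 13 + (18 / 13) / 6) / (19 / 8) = 498688 / 8151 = 61.18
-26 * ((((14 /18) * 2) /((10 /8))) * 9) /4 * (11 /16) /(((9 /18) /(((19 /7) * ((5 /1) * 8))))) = -10868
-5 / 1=-5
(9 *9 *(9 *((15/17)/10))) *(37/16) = 148.75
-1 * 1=-1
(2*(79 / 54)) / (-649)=-79 / 17523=-0.00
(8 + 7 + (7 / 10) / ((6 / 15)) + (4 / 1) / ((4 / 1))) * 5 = 355 / 4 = 88.75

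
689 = 689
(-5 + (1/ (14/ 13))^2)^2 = 657721/ 38416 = 17.12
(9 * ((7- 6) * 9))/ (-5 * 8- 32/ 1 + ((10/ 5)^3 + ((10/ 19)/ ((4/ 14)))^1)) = -1539/ 1181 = -1.30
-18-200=-218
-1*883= -883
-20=-20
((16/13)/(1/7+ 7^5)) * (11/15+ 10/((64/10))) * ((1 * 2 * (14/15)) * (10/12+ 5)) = 188993/103237875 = 0.00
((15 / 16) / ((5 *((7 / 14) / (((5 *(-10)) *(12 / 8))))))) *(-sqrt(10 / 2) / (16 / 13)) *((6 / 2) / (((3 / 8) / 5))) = 14625 *sqrt(5) / 16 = 2043.91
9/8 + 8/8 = 17/8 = 2.12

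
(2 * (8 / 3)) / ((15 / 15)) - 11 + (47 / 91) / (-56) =-86773 / 15288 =-5.68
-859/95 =-9.04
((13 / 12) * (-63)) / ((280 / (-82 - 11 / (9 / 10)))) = 22.97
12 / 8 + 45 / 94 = 93 / 47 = 1.98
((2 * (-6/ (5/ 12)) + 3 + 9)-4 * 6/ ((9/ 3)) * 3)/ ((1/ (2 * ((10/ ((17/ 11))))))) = -528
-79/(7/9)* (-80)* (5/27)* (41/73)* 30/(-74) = -6478000/18907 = -342.62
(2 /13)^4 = 16 /28561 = 0.00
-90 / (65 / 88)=-1584 / 13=-121.85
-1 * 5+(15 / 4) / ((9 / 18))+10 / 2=15 / 2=7.50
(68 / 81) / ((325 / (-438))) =-9928 / 8775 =-1.13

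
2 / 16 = 1 / 8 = 0.12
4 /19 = 0.21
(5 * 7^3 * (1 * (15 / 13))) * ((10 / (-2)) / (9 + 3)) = -42875 / 52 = -824.52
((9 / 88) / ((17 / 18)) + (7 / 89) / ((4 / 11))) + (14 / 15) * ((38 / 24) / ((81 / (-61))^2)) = 11426331179 / 9827525070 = 1.16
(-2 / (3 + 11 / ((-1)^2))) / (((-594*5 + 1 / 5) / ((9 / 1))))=45 / 103943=0.00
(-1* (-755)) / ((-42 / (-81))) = 20385 / 14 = 1456.07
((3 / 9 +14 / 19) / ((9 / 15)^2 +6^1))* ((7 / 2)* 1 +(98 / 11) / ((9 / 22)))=693875 / 163134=4.25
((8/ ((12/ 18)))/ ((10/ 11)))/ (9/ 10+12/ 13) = 572/ 79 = 7.24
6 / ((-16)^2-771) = -0.01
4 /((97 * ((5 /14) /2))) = 112 /485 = 0.23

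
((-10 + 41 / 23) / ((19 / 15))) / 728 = -405 / 45448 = -0.01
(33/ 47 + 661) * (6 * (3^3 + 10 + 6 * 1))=8023800/ 47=170719.15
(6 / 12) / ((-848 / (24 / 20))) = -0.00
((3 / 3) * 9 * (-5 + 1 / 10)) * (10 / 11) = -441 / 11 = -40.09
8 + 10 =18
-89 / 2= -44.50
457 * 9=4113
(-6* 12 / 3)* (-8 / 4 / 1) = 48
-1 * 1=-1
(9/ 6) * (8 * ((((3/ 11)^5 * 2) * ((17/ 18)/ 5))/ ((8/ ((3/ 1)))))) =4131/ 1610510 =0.00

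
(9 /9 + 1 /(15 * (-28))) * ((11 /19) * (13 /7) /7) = 59917 /391020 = 0.15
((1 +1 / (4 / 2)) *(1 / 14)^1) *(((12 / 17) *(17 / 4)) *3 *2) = 27 / 14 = 1.93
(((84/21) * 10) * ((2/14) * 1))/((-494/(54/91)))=-1080/157339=-0.01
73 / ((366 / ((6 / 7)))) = 73 / 427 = 0.17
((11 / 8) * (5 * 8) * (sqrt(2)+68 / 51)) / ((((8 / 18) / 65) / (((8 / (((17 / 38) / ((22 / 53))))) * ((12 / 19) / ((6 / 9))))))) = 67953600 / 901+50965200 * sqrt(2) / 901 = 155415.40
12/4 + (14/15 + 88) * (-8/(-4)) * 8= 21389/15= 1425.93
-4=-4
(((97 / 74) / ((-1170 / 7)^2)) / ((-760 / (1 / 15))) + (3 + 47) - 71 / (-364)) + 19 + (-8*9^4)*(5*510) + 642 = -1081942627923173283271 / 8083628280000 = -133843688.80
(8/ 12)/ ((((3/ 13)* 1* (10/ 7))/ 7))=637/ 45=14.16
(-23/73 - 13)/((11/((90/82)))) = -43740/32923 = -1.33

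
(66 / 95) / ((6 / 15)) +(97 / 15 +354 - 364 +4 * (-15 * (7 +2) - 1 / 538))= -541.80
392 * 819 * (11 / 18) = 196196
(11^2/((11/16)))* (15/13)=2640/13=203.08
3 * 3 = 9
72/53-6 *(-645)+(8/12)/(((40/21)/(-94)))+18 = 3856.46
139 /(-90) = -1.54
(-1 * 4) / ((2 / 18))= -36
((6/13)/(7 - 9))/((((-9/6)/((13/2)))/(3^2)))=9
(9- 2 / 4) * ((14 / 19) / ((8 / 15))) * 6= 5355 / 76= 70.46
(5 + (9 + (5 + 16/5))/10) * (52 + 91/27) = 16744/45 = 372.09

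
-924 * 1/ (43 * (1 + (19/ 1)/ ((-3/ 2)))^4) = -10692/ 9218125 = -0.00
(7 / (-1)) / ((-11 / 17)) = 119 / 11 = 10.82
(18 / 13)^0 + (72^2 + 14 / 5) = 25939 / 5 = 5187.80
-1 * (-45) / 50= 9 / 10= 0.90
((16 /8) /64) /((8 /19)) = 0.07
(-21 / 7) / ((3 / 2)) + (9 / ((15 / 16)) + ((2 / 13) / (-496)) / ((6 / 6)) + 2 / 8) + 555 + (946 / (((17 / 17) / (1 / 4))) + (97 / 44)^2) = 3137254249 / 3901040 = 804.21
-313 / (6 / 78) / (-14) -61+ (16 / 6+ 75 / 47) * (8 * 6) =285729 / 658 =434.24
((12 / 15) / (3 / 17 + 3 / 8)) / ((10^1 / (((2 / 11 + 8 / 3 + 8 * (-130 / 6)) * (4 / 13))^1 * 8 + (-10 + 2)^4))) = 428985344 / 804375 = 533.32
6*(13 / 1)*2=156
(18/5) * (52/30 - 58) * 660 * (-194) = 129678912/5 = 25935782.40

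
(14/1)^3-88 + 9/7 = 18601/7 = 2657.29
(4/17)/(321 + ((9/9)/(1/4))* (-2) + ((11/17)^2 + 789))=68/318599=0.00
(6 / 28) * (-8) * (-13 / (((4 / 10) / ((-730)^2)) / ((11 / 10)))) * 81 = 2645391728.57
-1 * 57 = -57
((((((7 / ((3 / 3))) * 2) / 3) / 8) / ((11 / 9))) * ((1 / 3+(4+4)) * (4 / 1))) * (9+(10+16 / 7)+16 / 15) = 11735 / 33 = 355.61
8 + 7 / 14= 17 / 2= 8.50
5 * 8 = 40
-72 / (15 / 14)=-67.20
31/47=0.66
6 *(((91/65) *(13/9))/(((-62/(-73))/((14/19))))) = 93002/8835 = 10.53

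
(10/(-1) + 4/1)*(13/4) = -39/2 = -19.50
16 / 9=1.78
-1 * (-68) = 68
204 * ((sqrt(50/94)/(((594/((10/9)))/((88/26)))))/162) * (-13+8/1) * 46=-782000 * sqrt(47)/4008771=-1.34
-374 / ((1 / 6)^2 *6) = -2244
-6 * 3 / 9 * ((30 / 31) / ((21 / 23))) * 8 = -3680 / 217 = -16.96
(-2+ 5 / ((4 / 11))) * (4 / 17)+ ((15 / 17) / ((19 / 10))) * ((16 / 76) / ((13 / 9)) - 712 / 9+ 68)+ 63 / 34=-227197 / 478686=-0.47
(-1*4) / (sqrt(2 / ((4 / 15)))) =-4*sqrt(30) / 15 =-1.46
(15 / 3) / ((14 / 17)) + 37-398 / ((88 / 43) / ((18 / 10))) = -472761 / 1540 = -306.99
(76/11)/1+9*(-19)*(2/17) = -2470/187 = -13.21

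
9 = 9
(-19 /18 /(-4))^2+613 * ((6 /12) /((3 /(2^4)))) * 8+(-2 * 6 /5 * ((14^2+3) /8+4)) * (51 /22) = 334802237 /25920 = 12916.75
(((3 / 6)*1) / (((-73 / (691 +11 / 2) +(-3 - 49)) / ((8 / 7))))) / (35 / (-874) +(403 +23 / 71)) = -24697492 / 908196029289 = -0.00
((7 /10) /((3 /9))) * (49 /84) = 49 /40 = 1.22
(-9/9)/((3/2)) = -2/3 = -0.67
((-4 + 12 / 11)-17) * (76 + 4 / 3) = -16936 / 11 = -1539.64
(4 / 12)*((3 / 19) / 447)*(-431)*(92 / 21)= -39652 / 178353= -0.22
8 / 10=4 / 5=0.80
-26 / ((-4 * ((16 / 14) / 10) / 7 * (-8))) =-3185 / 64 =-49.77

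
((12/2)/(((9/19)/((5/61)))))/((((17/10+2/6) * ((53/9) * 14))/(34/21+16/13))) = 2217300/125624681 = 0.02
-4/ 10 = -2/ 5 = -0.40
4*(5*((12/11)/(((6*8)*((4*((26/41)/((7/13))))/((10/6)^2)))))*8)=35875/16731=2.14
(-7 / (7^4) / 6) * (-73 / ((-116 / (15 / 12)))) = -365 / 954912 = -0.00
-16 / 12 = -1.33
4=4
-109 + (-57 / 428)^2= -19963807 / 183184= -108.98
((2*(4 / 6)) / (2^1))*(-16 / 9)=-32 / 27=-1.19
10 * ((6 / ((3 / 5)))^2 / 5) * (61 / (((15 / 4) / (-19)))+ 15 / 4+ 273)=-19390 / 3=-6463.33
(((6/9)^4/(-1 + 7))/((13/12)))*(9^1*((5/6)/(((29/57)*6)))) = 760/10179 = 0.07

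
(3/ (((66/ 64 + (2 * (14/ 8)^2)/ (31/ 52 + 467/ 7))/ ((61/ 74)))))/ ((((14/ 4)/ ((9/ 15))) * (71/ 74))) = 860867136/ 2186494345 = 0.39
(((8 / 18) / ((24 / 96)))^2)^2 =65536 / 6561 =9.99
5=5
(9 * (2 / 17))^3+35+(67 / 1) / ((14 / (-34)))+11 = -3973097 / 34391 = -115.53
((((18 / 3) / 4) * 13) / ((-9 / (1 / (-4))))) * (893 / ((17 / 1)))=11609 / 408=28.45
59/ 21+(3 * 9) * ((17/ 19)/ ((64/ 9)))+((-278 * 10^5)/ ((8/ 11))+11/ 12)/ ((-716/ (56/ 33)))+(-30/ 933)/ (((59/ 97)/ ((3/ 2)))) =22796988331469467/ 251616754368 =90602.03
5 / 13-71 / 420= 0.22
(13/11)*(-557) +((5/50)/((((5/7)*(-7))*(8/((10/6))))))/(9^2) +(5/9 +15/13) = -1825193663/2779920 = -656.56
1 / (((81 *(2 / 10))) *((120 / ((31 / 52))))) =31 / 101088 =0.00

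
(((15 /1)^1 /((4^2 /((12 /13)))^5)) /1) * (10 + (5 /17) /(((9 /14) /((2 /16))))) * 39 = 7478325 /1988759552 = 0.00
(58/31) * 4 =232/31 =7.48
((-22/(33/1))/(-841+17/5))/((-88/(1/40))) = -0.00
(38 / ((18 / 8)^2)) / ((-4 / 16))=-2432 / 81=-30.02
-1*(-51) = 51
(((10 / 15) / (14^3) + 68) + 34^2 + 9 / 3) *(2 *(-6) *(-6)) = 30301998 / 343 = 88344.02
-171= -171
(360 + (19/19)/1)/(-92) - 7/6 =-1405/276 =-5.09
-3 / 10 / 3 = -1 / 10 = -0.10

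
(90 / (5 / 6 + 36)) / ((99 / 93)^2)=57660 / 26741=2.16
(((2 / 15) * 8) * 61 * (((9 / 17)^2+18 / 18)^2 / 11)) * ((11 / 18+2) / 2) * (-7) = -2197956880 / 24805737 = -88.61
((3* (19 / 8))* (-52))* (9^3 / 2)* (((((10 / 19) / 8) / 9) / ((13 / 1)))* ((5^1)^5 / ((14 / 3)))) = -11390625 / 224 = -50851.00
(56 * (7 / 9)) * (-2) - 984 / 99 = -9608 / 99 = -97.05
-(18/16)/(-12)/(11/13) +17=6023/352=17.11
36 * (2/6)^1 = 12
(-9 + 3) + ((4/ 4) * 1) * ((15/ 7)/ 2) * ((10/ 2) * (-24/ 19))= -1698/ 133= -12.77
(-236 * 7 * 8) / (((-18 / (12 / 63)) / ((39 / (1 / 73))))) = 3583424 / 9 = 398158.22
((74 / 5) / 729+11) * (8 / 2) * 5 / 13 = 160676 / 9477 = 16.95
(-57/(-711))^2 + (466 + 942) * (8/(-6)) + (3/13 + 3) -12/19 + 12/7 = -181899948773/97116201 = -1873.01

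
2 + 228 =230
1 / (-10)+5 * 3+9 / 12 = 313 / 20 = 15.65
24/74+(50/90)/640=13861/42624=0.33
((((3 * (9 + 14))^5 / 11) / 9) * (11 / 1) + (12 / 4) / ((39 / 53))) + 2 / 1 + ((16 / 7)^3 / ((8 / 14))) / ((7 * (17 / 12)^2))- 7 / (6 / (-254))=671831362161355 / 3865953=173781564.90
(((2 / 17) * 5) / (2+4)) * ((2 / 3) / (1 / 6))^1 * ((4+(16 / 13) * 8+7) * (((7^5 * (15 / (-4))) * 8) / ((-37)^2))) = -910939400 / 302549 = -3010.88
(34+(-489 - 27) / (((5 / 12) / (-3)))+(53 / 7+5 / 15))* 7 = 394496 / 15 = 26299.73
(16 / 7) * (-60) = -960 / 7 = -137.14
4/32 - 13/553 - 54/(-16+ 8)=30311/4424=6.85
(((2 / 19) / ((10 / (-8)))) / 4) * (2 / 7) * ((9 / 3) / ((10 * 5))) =-6 / 16625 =-0.00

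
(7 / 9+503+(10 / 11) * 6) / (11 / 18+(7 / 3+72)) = 100828 / 14839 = 6.79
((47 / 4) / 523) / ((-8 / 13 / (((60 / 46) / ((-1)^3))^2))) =-137475 / 2213336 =-0.06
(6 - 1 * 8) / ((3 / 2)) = -4 / 3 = -1.33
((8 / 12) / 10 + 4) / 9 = 61 / 135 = 0.45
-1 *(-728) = 728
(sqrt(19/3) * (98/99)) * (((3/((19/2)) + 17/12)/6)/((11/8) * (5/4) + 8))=154840 * sqrt(57)/15794757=0.07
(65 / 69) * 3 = 2.83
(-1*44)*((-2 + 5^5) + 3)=-137544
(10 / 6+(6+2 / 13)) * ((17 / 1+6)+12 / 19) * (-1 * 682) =-93396490 / 741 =-126041.15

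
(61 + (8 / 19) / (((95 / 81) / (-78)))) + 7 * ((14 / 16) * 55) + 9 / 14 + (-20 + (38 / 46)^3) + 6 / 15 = 432263526071 / 1229840360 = 351.48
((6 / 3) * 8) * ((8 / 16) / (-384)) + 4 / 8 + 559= 26855 / 48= 559.48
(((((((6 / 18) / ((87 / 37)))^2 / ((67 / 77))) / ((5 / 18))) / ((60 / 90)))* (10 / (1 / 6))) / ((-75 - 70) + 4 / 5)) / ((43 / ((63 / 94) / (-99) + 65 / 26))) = -35292820 / 11729360561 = -0.00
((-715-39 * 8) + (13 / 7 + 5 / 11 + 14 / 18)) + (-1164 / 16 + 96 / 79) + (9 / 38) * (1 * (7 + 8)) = -4543116625 / 4160772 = -1091.89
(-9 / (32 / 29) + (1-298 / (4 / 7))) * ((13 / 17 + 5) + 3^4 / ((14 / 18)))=-221257443 / 3808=-58103.32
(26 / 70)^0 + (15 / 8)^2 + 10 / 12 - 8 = -509 / 192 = -2.65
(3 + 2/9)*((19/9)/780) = 551/63180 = 0.01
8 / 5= 1.60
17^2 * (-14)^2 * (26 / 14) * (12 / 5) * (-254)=-320637408 / 5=-64127481.60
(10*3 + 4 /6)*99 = 3036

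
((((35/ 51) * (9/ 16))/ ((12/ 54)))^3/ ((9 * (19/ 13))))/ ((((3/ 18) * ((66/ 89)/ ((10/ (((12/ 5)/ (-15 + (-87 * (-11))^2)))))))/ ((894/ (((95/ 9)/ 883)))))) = 294125397863750103616875/ 319644024832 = 920165481017.01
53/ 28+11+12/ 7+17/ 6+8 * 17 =12889/ 84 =153.44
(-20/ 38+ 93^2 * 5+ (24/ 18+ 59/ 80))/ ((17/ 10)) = 197204243/ 7752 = 25439.14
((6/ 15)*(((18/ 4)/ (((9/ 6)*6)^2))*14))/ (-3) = -14/ 135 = -0.10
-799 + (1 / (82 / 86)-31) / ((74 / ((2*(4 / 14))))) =-8487037 / 10619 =-799.23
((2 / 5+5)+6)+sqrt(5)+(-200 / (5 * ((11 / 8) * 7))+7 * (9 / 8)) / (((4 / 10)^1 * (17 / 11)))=sqrt(5)+165803 / 9520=19.65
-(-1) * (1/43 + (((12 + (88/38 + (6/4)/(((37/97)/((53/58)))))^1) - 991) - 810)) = -6252440393/3506564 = -1783.07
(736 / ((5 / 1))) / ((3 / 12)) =2944 / 5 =588.80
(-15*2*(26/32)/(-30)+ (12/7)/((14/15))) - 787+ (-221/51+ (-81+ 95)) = -1822057/2352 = -774.68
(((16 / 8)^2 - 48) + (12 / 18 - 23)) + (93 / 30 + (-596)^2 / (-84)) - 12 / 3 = -902159 / 210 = -4296.00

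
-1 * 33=-33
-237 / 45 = -79 / 15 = -5.27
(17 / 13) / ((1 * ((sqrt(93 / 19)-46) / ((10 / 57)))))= -7820 / 1564329-170 * sqrt(1767) / 29722251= -0.01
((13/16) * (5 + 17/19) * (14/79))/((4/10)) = 2.12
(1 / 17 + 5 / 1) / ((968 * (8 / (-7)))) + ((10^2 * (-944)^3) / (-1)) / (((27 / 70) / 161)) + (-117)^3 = 62405684214393322849 / 1777248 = 35113661241646.25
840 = 840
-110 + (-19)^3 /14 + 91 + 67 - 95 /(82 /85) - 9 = -157679 /287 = -549.40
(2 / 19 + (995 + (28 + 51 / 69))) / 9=149140 / 1311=113.76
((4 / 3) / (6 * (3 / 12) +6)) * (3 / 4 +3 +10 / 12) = 22 / 27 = 0.81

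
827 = 827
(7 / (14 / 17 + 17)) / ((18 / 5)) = 595 / 5454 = 0.11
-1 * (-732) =732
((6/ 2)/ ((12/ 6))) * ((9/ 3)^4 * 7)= 1701/ 2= 850.50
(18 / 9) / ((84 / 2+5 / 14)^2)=392 / 351649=0.00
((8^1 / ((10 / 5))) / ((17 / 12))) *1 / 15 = 16 / 85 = 0.19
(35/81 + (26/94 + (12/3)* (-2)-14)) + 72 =193048/3807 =50.71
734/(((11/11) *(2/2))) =734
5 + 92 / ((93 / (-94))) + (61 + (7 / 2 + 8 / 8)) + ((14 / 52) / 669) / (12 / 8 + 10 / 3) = -351667691 / 15637206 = -22.49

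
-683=-683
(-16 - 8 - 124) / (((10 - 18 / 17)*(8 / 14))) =-4403 / 152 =-28.97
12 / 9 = 4 / 3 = 1.33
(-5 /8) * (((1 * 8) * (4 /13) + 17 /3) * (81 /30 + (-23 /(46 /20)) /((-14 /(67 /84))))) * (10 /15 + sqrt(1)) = -15236605 /550368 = -27.68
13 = 13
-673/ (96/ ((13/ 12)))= -8749/ 1152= -7.59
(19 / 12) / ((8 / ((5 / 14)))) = 95 / 1344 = 0.07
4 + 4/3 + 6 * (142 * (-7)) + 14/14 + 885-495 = -16703/3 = -5567.67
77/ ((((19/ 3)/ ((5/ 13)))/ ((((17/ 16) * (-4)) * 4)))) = -19635/ 247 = -79.49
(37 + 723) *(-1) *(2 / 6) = -760 / 3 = -253.33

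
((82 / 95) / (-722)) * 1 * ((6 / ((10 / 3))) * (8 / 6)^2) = -656 / 171475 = -0.00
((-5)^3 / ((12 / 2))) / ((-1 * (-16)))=-125 / 96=-1.30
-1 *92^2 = -8464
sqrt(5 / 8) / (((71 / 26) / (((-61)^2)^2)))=179995933 * sqrt(10) / 142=4008430.41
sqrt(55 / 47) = sqrt(2585) / 47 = 1.08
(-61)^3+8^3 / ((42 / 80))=-4746121 / 21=-226005.76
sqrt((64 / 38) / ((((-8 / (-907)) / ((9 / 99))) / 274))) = 68.97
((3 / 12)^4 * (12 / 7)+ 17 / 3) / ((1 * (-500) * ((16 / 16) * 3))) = -0.00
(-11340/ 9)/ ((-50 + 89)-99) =21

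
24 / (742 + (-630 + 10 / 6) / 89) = 6408 / 196229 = 0.03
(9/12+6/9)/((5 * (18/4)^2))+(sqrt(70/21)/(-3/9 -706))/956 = 17/1215 -sqrt(30)/2025764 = 0.01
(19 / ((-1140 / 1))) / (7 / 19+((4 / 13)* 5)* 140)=-247 / 3197460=-0.00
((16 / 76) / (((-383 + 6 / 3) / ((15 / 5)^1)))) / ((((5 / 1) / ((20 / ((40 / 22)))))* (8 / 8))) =-44 / 12065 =-0.00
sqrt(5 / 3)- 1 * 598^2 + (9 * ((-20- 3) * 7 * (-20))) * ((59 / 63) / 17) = -6052128 / 17 + sqrt(15) / 3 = -356006.24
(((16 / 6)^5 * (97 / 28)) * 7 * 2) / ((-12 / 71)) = -28209152 / 729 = -38695.68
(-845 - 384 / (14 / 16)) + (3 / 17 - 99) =-1382.68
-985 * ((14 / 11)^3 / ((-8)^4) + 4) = -2685337535 / 681472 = -3940.50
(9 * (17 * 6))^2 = 842724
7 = 7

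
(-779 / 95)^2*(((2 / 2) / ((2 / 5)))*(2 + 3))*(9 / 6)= 5043 / 4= 1260.75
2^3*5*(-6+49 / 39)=-7400 / 39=-189.74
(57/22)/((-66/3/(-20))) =285/121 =2.36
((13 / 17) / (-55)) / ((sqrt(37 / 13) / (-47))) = 611 * sqrt(481) / 34595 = 0.39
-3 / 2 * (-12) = 18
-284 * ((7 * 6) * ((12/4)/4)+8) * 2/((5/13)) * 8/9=-2333344/45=-51852.09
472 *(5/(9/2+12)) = 143.03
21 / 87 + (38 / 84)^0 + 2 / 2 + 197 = 5778 / 29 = 199.24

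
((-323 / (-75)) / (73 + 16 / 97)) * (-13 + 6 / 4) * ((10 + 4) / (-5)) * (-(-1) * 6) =10088582 / 887125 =11.37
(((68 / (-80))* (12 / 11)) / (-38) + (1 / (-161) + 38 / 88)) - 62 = -41421913 / 672980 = -61.55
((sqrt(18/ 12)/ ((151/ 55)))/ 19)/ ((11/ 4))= 10 * sqrt(6)/ 2869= 0.01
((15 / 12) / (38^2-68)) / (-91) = -5 / 500864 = -0.00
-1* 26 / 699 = -26 / 699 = -0.04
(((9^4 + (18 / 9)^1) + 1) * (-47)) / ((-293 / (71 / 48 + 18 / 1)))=24037915 / 1172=20510.17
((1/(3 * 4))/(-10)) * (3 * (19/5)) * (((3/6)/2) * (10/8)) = -19/640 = -0.03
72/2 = 36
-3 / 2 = -1.50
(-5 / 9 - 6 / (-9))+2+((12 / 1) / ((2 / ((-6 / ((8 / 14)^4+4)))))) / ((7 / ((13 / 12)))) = 66947 / 88740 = 0.75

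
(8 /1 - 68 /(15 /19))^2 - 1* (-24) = 6128.82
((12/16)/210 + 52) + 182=65521/280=234.00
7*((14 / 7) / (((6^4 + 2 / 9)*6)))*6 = 63 / 5833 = 0.01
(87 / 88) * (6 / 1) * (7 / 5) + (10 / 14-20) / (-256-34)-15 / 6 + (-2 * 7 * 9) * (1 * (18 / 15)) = -6490391 / 44660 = -145.33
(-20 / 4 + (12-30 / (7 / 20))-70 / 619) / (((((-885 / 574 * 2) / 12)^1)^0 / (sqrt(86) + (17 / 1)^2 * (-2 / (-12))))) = -32903517 / 8666-341559 * sqrt(86) / 4333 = -4527.87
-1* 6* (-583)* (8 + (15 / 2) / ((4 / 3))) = 190641 / 4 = 47660.25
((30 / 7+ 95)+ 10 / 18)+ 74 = 10952 / 63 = 173.84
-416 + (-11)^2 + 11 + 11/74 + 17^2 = 381/74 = 5.15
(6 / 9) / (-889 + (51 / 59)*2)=-118 / 157047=-0.00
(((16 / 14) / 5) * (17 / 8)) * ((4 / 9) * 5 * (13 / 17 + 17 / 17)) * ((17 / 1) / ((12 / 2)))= 340 / 63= 5.40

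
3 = 3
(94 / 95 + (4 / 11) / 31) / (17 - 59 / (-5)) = 16217 / 466488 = 0.03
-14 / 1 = -14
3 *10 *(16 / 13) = 480 / 13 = 36.92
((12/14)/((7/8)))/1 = 48/49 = 0.98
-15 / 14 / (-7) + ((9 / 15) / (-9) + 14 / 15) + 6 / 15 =2087 / 1470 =1.42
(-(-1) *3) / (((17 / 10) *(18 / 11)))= 55 / 51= 1.08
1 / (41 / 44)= 44 / 41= 1.07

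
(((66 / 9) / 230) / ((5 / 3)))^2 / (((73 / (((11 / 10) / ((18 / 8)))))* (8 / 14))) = 9317 / 2172206250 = 0.00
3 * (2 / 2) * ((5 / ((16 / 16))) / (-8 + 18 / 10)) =-75 / 31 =-2.42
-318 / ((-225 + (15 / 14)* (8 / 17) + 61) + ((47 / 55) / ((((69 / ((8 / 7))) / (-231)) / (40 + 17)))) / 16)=8703660 / 4793681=1.82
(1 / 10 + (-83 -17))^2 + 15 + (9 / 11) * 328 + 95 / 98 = 553248089 / 53900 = 10264.34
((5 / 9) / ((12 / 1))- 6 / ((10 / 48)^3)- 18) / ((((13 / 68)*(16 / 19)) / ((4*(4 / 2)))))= -2971705621 / 87750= -33865.59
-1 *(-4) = 4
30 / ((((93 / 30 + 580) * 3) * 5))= 20 / 5831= 0.00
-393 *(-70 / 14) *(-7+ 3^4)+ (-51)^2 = 148011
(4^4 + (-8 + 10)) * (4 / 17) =1032 / 17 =60.71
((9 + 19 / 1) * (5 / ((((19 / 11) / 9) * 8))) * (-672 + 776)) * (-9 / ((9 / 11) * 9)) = -220220 / 19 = -11590.53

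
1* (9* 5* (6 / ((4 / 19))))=1282.50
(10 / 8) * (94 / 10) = 47 / 4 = 11.75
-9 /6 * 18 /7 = -27 /7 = -3.86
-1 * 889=-889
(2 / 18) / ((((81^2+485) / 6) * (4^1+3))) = 1 / 73983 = 0.00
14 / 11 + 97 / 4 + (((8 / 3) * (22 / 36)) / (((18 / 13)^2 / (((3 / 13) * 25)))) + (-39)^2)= 1551.43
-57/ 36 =-19/ 12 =-1.58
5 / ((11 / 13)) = 5.91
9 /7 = 1.29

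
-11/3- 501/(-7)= 1426/21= 67.90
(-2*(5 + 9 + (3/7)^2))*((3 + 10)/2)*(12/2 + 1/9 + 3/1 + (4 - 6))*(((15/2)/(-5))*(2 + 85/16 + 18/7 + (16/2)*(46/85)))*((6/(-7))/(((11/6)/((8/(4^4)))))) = -408.43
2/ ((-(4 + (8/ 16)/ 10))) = -0.49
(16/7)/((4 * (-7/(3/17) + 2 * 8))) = -12/497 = -0.02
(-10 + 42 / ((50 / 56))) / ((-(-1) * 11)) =926 / 275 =3.37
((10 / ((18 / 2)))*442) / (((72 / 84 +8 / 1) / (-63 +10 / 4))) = -935935 / 279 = -3354.61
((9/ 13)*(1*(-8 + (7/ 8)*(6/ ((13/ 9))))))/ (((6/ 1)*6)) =-227/ 2704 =-0.08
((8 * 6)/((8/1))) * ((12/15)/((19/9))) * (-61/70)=-6588/3325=-1.98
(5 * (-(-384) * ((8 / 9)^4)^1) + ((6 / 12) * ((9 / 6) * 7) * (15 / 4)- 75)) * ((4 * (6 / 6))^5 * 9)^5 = 76012578880597272821760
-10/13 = -0.77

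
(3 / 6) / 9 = 1 / 18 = 0.06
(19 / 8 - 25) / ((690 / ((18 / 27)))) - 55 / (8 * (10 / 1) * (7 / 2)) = -3163 / 14490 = -0.22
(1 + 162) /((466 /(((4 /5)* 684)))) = 222984 /1165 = 191.40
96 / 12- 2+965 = 971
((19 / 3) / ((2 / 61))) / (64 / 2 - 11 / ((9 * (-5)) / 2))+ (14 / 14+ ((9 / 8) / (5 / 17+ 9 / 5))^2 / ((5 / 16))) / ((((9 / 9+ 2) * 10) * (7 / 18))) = 19813533633 / 3242540560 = 6.11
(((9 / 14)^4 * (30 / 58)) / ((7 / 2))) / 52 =98415 / 202759648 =0.00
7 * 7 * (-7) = -343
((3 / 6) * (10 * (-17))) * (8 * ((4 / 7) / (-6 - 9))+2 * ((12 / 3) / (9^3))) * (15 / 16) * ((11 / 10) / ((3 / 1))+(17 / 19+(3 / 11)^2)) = 1467522841 / 46927188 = 31.27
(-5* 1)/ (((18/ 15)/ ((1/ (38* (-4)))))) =0.03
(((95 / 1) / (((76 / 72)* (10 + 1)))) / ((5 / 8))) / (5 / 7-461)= -0.03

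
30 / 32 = 15 / 16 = 0.94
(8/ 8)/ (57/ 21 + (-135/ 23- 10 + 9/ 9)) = -161/ 1957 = -0.08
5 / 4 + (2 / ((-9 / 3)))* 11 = -73 / 12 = -6.08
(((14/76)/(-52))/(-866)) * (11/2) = 77/3422432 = 0.00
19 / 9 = 2.11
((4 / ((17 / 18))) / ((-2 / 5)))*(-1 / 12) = 15 / 17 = 0.88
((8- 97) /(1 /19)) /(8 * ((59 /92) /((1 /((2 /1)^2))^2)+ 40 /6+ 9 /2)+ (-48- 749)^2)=-116679 /43841249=-0.00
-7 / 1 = -7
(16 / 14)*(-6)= -48 / 7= -6.86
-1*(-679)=679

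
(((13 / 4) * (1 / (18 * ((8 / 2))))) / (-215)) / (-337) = 13 / 20867040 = 0.00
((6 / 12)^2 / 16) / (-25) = -1 / 1600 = -0.00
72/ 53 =1.36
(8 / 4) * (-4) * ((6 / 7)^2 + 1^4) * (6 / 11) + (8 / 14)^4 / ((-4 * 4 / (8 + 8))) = -202736 / 26411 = -7.68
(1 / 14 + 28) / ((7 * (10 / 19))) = 7467 / 980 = 7.62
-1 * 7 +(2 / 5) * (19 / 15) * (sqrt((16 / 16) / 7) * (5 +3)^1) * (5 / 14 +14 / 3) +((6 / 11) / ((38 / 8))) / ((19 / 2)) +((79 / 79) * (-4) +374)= 32072 * sqrt(7) / 11025 +1441521 / 3971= 370.71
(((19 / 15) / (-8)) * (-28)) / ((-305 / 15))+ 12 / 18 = 821 / 1830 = 0.45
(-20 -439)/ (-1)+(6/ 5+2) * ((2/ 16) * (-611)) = 1073/ 5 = 214.60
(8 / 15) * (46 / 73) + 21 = 23363 / 1095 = 21.34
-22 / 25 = -0.88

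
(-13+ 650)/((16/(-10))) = -3185/8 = -398.12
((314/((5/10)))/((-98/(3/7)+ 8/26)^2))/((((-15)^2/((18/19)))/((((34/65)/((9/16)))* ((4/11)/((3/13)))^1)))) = 0.00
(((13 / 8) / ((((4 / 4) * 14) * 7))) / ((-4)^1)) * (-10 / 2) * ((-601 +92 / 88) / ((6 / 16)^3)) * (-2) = 6863480 / 14553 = 471.62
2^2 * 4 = 16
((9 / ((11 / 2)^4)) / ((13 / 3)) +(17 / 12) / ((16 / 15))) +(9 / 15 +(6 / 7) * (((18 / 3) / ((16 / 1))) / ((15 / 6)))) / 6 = 618978931 / 426345920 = 1.45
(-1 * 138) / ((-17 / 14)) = 1932 / 17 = 113.65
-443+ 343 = -100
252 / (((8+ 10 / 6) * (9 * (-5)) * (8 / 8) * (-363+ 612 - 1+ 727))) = -28 / 47125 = -0.00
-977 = -977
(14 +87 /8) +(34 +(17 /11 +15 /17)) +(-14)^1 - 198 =-225443 /1496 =-150.70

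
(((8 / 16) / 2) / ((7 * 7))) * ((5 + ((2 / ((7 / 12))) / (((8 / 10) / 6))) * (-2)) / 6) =-325 / 8232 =-0.04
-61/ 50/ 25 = -61/ 1250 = -0.05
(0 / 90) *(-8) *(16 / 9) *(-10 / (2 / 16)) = 0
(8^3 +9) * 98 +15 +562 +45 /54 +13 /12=619643 /12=51636.92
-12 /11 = -1.09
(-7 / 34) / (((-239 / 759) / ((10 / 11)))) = 2415 / 4063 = 0.59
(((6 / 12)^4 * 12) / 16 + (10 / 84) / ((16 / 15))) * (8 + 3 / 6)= 1207 / 896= 1.35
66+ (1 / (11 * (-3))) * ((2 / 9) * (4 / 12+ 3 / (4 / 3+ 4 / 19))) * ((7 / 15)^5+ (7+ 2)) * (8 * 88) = -21225159862 / 676603125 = -31.37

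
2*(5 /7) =10 /7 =1.43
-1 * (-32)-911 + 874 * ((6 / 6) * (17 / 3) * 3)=13979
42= 42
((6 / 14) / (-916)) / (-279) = 0.00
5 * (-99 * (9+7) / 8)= -990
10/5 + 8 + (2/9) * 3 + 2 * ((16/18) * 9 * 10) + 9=179.67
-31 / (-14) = 31 / 14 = 2.21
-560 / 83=-6.75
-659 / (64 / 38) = -12521 / 32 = -391.28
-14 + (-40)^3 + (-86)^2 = -56618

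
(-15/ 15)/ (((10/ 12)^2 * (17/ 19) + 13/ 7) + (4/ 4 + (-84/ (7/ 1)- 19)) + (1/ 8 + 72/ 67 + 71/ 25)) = 16039800/ 376644743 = 0.04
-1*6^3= -216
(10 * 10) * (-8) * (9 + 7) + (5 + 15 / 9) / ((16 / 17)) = -153515 / 12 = -12792.92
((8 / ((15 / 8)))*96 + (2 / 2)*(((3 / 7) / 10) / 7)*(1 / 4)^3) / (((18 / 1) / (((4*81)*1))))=115605531 / 15680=7372.80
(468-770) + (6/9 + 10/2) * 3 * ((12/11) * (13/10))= -15284/55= -277.89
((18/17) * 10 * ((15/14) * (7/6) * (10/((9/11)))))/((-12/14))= -9625/51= -188.73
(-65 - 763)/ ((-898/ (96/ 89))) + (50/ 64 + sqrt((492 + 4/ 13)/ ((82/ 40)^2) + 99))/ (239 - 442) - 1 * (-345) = 89814574319/ 259586656 - sqrt(61404811)/ 108199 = 345.92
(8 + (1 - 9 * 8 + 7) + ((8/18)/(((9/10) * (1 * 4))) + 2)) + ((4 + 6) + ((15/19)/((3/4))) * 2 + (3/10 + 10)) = -484343/15390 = -31.47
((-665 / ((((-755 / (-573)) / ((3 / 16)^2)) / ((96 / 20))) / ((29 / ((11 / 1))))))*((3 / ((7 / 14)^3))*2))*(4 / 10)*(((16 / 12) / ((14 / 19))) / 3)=-107977266 / 41525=-2600.30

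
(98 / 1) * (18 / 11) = 1764 / 11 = 160.36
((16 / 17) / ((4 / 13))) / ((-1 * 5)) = -52 / 85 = -0.61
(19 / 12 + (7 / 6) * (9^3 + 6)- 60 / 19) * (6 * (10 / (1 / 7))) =6830285 / 19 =359488.68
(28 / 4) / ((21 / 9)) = 3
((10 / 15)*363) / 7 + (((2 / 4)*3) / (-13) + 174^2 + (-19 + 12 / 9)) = 16539863 / 546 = 30292.79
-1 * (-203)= 203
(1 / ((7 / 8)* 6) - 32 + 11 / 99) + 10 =-1367 / 63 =-21.70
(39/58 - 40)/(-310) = 2281/17980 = 0.13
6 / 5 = 1.20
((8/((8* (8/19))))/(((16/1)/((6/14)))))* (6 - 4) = 57/448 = 0.13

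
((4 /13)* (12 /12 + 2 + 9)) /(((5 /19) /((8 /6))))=1216 /65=18.71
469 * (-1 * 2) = -938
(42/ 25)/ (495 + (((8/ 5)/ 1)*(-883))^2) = 6/ 7130353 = 0.00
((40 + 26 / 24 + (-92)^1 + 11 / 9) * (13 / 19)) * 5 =-116285 / 684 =-170.01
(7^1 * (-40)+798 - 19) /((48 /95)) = 47405 /48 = 987.60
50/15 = 10/3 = 3.33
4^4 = 256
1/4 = 0.25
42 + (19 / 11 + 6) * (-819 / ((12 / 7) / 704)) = -2598918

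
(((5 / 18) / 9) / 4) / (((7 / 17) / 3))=85 / 1512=0.06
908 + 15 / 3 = 913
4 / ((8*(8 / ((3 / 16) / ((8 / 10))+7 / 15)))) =673 / 15360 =0.04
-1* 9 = -9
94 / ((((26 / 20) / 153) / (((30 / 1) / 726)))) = 719100 / 1573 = 457.15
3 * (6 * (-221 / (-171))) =442 / 19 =23.26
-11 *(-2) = 22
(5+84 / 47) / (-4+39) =319 / 1645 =0.19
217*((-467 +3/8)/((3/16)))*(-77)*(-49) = -6112720306/3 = -2037573435.33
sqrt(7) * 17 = 17 * sqrt(7) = 44.98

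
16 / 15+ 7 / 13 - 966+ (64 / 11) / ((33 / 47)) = -22559377 / 23595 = -956.11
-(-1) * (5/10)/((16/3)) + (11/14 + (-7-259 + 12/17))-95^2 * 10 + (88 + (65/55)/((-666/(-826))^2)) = -420014876315297/4644918432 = -90424.60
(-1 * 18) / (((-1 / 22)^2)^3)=-2040838272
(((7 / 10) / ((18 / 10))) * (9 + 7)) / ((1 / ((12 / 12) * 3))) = 56 / 3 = 18.67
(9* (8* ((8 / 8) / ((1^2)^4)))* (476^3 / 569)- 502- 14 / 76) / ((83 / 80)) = 11802688932360 / 897313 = 13153368.93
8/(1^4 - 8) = -8/7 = -1.14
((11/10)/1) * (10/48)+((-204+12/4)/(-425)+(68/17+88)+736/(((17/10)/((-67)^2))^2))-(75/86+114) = 76529120958352313/14912400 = 5131911761.91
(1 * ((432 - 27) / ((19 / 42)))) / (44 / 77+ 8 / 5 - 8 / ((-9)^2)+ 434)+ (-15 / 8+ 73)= 6875529263 / 93956216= 73.18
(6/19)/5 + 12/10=24/19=1.26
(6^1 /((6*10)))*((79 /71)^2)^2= 38950081 /254116810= 0.15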